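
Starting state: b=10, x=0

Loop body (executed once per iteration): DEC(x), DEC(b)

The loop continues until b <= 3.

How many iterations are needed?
7

Tracing iterations:
Initial: b=10, x=0
After iteration 1: b=9, x=-1
After iteration 2: b=8, x=-2
After iteration 3: b=7, x=-3
After iteration 4: b=6, x=-4
After iteration 5: b=5, x=-5
After iteration 6: b=4, x=-6
After iteration 7: b=3, x=-7
b <= 3 now holds, so the loop exits after 7 iterations.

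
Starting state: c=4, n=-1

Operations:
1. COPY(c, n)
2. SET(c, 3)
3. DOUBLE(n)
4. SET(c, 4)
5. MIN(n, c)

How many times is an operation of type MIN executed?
1

Counting MIN operations:
Step 5: MIN(n, c) ← MIN
Total: 1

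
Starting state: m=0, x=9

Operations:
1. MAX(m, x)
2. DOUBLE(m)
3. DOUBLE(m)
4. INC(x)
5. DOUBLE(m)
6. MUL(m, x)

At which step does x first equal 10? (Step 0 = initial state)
Step 4

Tracing x:
Initial: x = 9
After step 1: x = 9
After step 2: x = 9
After step 3: x = 9
After step 4: x = 10 ← first occurrence
After step 5: x = 10
After step 6: x = 10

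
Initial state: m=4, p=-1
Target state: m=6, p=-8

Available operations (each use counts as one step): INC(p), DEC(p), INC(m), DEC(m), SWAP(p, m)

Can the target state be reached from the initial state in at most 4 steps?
No

The target state cannot be reached within 4 steps.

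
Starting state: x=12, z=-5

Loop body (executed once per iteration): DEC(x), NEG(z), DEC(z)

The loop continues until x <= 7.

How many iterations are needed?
5

Tracing iterations:
Initial: x=12, z=-5
After iteration 1: x=11, z=4
After iteration 2: x=10, z=-5
After iteration 3: x=9, z=4
After iteration 4: x=8, z=-5
After iteration 5: x=7, z=4
x <= 7 now holds, so the loop exits after 5 iterations.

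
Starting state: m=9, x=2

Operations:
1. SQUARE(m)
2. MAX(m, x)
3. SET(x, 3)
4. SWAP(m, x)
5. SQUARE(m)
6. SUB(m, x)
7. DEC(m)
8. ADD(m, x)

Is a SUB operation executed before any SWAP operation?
No

First SUB: step 6
First SWAP: step 4
Since 6 > 4, SWAP comes first.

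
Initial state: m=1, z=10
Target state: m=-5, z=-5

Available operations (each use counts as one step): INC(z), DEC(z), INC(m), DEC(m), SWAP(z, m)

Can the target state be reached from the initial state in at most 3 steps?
No

The target state cannot be reached within 3 steps.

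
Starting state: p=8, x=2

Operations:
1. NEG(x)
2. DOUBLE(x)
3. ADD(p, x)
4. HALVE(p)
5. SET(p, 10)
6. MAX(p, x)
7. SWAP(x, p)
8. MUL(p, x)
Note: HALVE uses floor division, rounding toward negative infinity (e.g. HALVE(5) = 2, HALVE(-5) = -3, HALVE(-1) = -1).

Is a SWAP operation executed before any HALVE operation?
No

First SWAP: step 7
First HALVE: step 4
Since 7 > 4, HALVE comes first.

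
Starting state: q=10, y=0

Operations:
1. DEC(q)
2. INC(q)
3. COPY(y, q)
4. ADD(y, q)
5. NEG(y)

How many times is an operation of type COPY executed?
1

Counting COPY operations:
Step 3: COPY(y, q) ← COPY
Total: 1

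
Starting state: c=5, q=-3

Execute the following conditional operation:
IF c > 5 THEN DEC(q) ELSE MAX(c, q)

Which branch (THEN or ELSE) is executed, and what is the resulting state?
Branch: ELSE, Final state: c=5, q=-3

Evaluating condition: c > 5
c = 5
Condition is False, so ELSE branch executes
After MAX(c, q): c=5, q=-3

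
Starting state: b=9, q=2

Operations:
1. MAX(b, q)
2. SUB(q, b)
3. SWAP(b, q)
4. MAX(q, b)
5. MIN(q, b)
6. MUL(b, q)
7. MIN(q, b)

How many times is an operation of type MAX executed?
2

Counting MAX operations:
Step 1: MAX(b, q) ← MAX
Step 4: MAX(q, b) ← MAX
Total: 2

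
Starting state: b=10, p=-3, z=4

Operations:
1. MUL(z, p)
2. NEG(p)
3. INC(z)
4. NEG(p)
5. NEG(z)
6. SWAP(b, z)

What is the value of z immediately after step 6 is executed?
z = 10

Tracing z through execution:
Initial: z = 4
After step 1 (MUL(z, p)): z = -12
After step 2 (NEG(p)): z = -12
After step 3 (INC(z)): z = -11
After step 4 (NEG(p)): z = -11
After step 5 (NEG(z)): z = 11
After step 6 (SWAP(b, z)): z = 10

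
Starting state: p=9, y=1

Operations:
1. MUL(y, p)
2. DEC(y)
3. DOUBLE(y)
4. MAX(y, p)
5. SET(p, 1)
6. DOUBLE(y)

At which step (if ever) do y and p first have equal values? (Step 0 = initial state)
Step 1

y and p first become equal after step 1.

Comparing values at each step:
Initial: y=1, p=9
After step 1: y=9, p=9 ← equal!
After step 2: y=8, p=9
After step 3: y=16, p=9
After step 4: y=16, p=9
After step 5: y=16, p=1
After step 6: y=32, p=1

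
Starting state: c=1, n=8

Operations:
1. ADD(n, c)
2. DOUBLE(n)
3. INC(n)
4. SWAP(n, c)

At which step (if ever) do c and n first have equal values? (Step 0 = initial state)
Never

c and n never become equal during execution.

Comparing values at each step:
Initial: c=1, n=8
After step 1: c=1, n=9
After step 2: c=1, n=18
After step 3: c=1, n=19
After step 4: c=19, n=1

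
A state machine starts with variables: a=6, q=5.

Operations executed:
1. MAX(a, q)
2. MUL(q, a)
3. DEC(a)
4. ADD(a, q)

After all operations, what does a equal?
a = 35

Tracing execution:
Step 1: MAX(a, q) → a = 6
Step 2: MUL(q, a) → a = 6
Step 3: DEC(a) → a = 5
Step 4: ADD(a, q) → a = 35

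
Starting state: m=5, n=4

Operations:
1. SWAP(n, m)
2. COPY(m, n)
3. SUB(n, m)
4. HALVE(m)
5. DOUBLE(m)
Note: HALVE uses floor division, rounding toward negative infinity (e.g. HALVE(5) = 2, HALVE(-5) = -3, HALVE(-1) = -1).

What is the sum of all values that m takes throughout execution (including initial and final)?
25

Values of m at each step:
Initial: m = 5
After step 1: m = 4
After step 2: m = 5
After step 3: m = 5
After step 4: m = 2
After step 5: m = 4
Sum = 5 + 4 + 5 + 5 + 2 + 4 = 25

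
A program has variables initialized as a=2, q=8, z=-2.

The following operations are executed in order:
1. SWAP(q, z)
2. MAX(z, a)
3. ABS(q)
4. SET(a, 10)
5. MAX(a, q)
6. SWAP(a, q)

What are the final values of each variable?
{a: 2, q: 10, z: 8}

Step-by-step execution:
Initial: a=2, q=8, z=-2
After step 1 (SWAP(q, z)): a=2, q=-2, z=8
After step 2 (MAX(z, a)): a=2, q=-2, z=8
After step 3 (ABS(q)): a=2, q=2, z=8
After step 4 (SET(a, 10)): a=10, q=2, z=8
After step 5 (MAX(a, q)): a=10, q=2, z=8
After step 6 (SWAP(a, q)): a=2, q=10, z=8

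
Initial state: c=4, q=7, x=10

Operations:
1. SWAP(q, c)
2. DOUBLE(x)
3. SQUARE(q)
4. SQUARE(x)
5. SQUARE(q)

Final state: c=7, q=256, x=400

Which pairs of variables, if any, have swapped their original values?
None

Comparing initial and final values:
c: 4 → 7
q: 7 → 256
x: 10 → 400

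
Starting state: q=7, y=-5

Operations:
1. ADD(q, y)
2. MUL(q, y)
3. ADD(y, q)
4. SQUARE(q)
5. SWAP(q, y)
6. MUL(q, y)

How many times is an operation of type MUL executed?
2

Counting MUL operations:
Step 2: MUL(q, y) ← MUL
Step 6: MUL(q, y) ← MUL
Total: 2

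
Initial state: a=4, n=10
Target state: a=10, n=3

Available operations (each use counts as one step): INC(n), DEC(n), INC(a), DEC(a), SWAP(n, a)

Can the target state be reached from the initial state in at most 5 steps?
Yes

Path (2 steps): DEC(a) → SWAP(n, a)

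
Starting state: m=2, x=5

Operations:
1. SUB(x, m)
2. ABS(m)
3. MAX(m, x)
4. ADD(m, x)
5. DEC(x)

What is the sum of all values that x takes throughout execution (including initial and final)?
19

Values of x at each step:
Initial: x = 5
After step 1: x = 3
After step 2: x = 3
After step 3: x = 3
After step 4: x = 3
After step 5: x = 2
Sum = 5 + 3 + 3 + 3 + 3 + 2 = 19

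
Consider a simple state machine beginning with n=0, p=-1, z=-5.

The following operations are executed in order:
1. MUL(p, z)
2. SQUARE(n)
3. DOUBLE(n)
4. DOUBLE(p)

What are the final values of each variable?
{n: 0, p: 10, z: -5}

Step-by-step execution:
Initial: n=0, p=-1, z=-5
After step 1 (MUL(p, z)): n=0, p=5, z=-5
After step 2 (SQUARE(n)): n=0, p=5, z=-5
After step 3 (DOUBLE(n)): n=0, p=5, z=-5
After step 4 (DOUBLE(p)): n=0, p=10, z=-5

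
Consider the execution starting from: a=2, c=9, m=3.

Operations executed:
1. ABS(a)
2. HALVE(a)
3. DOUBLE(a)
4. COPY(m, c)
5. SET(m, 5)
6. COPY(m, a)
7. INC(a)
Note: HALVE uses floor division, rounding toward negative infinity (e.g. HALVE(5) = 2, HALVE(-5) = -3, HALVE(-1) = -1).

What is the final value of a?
a = 3

Tracing execution:
Step 1: ABS(a) → a = 2
Step 2: HALVE(a) → a = 1
Step 3: DOUBLE(a) → a = 2
Step 4: COPY(m, c) → a = 2
Step 5: SET(m, 5) → a = 2
Step 6: COPY(m, a) → a = 2
Step 7: INC(a) → a = 3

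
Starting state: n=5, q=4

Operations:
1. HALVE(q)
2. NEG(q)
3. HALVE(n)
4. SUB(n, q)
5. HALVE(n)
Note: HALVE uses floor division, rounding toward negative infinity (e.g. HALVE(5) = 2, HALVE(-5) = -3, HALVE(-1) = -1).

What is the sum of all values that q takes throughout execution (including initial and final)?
-2

Values of q at each step:
Initial: q = 4
After step 1: q = 2
After step 2: q = -2
After step 3: q = -2
After step 4: q = -2
After step 5: q = -2
Sum = 4 + 2 + -2 + -2 + -2 + -2 = -2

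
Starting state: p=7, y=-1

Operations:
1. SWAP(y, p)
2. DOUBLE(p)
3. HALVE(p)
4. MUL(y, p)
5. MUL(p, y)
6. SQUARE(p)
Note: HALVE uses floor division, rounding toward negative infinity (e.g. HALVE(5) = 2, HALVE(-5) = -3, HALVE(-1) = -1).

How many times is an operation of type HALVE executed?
1

Counting HALVE operations:
Step 3: HALVE(p) ← HALVE
Total: 1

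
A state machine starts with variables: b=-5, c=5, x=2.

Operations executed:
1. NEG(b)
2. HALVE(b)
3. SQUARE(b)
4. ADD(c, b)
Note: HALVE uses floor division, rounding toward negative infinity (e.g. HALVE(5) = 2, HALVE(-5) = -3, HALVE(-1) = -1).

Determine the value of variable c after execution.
c = 9

Tracing execution:
Step 1: NEG(b) → c = 5
Step 2: HALVE(b) → c = 5
Step 3: SQUARE(b) → c = 5
Step 4: ADD(c, b) → c = 9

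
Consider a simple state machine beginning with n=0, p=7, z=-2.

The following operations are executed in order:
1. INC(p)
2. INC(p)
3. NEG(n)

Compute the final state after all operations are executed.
{n: 0, p: 9, z: -2}

Step-by-step execution:
Initial: n=0, p=7, z=-2
After step 1 (INC(p)): n=0, p=8, z=-2
After step 2 (INC(p)): n=0, p=9, z=-2
After step 3 (NEG(n)): n=0, p=9, z=-2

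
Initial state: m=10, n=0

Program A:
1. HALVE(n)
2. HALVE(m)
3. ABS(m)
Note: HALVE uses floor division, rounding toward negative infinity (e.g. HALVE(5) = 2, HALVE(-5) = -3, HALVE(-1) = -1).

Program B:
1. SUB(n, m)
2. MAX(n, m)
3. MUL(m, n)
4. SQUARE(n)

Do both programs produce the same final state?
No

Program A final state: m=5, n=0
Program B final state: m=100, n=100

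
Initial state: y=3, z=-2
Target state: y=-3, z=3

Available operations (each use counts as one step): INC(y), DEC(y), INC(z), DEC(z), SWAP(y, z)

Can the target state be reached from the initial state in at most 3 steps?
Yes

Path (2 steps): DEC(z) → SWAP(y, z)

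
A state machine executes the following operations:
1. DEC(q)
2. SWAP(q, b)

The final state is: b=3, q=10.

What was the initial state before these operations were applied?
b=10, q=4

Working backwards:
Final state: b=3, q=10
Before step 2 (SWAP(q, b)): b=10, q=3
Before step 1 (DEC(q)): b=10, q=4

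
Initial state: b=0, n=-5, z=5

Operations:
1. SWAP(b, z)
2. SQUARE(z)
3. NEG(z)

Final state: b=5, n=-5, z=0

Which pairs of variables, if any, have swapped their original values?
(b, z)

Comparing initial and final values:
b: 0 → 5
n: -5 → -5
z: 5 → 0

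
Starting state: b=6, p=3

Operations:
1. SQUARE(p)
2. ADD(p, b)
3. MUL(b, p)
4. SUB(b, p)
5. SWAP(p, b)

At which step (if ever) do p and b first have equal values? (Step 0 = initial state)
Never

p and b never become equal during execution.

Comparing values at each step:
Initial: p=3, b=6
After step 1: p=9, b=6
After step 2: p=15, b=6
After step 3: p=15, b=90
After step 4: p=15, b=75
After step 5: p=75, b=15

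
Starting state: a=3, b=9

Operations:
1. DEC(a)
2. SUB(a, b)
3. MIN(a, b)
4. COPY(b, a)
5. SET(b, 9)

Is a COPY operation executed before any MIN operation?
No

First COPY: step 4
First MIN: step 3
Since 4 > 3, MIN comes first.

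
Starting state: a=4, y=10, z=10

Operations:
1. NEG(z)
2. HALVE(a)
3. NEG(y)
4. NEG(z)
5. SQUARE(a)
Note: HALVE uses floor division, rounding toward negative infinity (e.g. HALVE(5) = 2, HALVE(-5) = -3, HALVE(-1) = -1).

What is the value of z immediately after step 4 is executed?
z = 10

Tracing z through execution:
Initial: z = 10
After step 1 (NEG(z)): z = -10
After step 2 (HALVE(a)): z = -10
After step 3 (NEG(y)): z = -10
After step 4 (NEG(z)): z = 10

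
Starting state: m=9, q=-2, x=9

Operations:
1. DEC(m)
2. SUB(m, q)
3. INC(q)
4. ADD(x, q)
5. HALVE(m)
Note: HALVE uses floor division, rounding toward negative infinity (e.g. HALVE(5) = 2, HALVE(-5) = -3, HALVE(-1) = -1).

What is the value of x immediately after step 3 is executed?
x = 9

Tracing x through execution:
Initial: x = 9
After step 1 (DEC(m)): x = 9
After step 2 (SUB(m, q)): x = 9
After step 3 (INC(q)): x = 9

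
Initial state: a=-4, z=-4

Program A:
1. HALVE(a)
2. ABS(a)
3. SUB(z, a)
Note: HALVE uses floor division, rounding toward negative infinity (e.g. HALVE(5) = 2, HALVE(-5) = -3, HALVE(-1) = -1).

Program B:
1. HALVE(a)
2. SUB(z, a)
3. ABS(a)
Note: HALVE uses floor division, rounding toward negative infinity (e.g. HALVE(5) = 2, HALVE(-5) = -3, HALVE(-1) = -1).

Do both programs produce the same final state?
No

Program A final state: a=2, z=-6
Program B final state: a=2, z=-2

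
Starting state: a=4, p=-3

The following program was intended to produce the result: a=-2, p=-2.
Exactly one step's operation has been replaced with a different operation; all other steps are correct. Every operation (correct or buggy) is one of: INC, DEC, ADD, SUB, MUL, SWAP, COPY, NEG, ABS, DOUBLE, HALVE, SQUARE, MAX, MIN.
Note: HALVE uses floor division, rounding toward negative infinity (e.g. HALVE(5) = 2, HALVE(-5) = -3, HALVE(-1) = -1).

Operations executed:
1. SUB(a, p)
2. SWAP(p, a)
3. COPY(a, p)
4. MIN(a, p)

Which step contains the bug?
Step 2

Trace with buggy code:
Initial: a=4, p=-3
After step 1: a=7, p=-3
After step 2: a=-3, p=7
After step 3: a=7, p=7
After step 4: a=7, p=7
Actual final a=7, p=7 ≠ expected a=-2, p=-2.
Step 2 is the only position where a single-operation replacement can produce the expected result.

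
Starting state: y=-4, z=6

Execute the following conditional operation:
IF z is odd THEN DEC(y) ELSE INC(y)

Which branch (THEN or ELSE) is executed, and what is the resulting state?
Branch: ELSE, Final state: y=-3, z=6

Evaluating condition: z is odd
Condition is False, so ELSE branch executes
After INC(y): y=-3, z=6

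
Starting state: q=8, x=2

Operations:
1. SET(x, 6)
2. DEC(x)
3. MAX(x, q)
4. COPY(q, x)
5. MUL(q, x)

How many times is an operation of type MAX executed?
1

Counting MAX operations:
Step 3: MAX(x, q) ← MAX
Total: 1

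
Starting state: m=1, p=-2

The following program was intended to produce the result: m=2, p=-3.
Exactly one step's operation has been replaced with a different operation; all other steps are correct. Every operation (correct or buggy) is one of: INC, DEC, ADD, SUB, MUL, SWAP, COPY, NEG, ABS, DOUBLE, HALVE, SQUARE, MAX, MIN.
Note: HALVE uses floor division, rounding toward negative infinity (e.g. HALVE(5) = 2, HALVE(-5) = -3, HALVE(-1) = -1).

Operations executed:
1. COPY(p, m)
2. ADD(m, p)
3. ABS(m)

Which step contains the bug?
Step 1

Trace with buggy code:
Initial: m=1, p=-2
After step 1: m=1, p=1
After step 2: m=2, p=1
After step 3: m=2, p=1
Actual final m=2, p=1 ≠ expected m=2, p=-3.
Step 1 is the only position where a single-operation replacement can produce the expected result.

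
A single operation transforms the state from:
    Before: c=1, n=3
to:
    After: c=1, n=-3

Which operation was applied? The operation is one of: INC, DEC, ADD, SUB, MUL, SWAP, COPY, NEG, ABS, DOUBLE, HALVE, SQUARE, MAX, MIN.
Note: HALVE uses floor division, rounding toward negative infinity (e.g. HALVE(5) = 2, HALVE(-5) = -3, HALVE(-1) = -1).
NEG(n)

Analyzing the change:
Before: c=1, n=3
After: c=1, n=-3
Variable n changed from 3 to -3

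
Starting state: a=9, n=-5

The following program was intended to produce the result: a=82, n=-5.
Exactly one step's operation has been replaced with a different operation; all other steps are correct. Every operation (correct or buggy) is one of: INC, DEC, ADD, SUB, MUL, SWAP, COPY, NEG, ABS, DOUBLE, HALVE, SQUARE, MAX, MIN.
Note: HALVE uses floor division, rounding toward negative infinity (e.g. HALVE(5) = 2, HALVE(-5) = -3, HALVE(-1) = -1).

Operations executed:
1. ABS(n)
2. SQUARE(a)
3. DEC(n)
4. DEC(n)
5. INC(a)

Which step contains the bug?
Step 1

Trace with buggy code:
Initial: a=9, n=-5
After step 1: a=9, n=5
After step 2: a=81, n=5
After step 3: a=81, n=4
After step 4: a=81, n=3
After step 5: a=82, n=3
Actual final a=82, n=3 ≠ expected a=82, n=-5.
Step 1 is the only position where a single-operation replacement can produce the expected result.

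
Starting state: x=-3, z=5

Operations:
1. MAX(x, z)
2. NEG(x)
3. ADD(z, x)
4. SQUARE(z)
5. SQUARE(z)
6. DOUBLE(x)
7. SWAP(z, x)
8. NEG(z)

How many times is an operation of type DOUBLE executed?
1

Counting DOUBLE operations:
Step 6: DOUBLE(x) ← DOUBLE
Total: 1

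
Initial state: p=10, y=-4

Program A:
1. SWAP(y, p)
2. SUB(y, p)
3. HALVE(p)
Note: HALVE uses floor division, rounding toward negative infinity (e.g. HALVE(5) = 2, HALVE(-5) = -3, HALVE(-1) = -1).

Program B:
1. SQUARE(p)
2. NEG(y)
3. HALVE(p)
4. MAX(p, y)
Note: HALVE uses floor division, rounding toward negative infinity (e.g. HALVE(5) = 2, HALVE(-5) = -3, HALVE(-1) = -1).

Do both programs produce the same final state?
No

Program A final state: p=-2, y=14
Program B final state: p=50, y=4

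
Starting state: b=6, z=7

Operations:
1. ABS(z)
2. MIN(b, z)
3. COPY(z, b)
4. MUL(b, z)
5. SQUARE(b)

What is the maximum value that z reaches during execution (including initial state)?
7

Values of z at each step:
Initial: z = 7 ← maximum
After step 1: z = 7
After step 2: z = 7
After step 3: z = 6
After step 4: z = 6
After step 5: z = 6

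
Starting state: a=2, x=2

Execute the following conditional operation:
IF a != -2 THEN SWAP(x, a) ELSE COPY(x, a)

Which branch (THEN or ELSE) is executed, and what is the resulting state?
Branch: THEN, Final state: a=2, x=2

Evaluating condition: a != -2
a = 2
Condition is True, so THEN branch executes
After SWAP(x, a): a=2, x=2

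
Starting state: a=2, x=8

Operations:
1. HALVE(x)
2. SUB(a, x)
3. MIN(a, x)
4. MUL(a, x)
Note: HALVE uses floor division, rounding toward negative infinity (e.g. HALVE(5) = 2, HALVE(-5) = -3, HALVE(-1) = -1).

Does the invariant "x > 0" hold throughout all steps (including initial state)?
Yes

The invariant holds at every step.

State at each step:
Initial: a=2, x=8
After step 1: a=2, x=4
After step 2: a=-2, x=4
After step 3: a=-2, x=4
After step 4: a=-8, x=4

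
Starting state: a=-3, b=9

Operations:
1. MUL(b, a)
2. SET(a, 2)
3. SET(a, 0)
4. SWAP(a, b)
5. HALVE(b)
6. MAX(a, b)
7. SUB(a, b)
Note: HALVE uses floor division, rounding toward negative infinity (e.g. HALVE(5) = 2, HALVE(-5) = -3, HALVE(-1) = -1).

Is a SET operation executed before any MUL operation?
No

First SET: step 2
First MUL: step 1
Since 2 > 1, MUL comes first.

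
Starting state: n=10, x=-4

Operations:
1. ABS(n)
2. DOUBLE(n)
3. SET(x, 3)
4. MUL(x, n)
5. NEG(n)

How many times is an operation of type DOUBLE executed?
1

Counting DOUBLE operations:
Step 2: DOUBLE(n) ← DOUBLE
Total: 1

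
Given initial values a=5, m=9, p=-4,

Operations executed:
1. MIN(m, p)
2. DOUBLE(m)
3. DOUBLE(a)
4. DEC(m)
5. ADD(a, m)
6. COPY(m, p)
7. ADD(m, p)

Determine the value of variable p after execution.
p = -4

Tracing execution:
Step 1: MIN(m, p) → p = -4
Step 2: DOUBLE(m) → p = -4
Step 3: DOUBLE(a) → p = -4
Step 4: DEC(m) → p = -4
Step 5: ADD(a, m) → p = -4
Step 6: COPY(m, p) → p = -4
Step 7: ADD(m, p) → p = -4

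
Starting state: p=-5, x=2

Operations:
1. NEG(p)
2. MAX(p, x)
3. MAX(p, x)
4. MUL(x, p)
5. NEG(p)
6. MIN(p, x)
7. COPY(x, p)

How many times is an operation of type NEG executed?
2

Counting NEG operations:
Step 1: NEG(p) ← NEG
Step 5: NEG(p) ← NEG
Total: 2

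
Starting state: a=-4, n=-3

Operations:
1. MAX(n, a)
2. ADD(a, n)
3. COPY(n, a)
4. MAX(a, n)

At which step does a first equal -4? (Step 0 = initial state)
Step 0

Tracing a:
Initial: a = -4 ← first occurrence
After step 1: a = -4
After step 2: a = -7
After step 3: a = -7
After step 4: a = -7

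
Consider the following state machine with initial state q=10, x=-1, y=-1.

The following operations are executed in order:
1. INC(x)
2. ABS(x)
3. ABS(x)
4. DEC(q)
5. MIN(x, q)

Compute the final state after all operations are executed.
{q: 9, x: 0, y: -1}

Step-by-step execution:
Initial: q=10, x=-1, y=-1
After step 1 (INC(x)): q=10, x=0, y=-1
After step 2 (ABS(x)): q=10, x=0, y=-1
After step 3 (ABS(x)): q=10, x=0, y=-1
After step 4 (DEC(q)): q=9, x=0, y=-1
After step 5 (MIN(x, q)): q=9, x=0, y=-1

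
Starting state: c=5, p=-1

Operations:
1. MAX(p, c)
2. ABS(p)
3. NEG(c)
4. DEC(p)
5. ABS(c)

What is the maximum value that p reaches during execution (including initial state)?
5

Values of p at each step:
Initial: p = -1
After step 1: p = 5 ← maximum
After step 2: p = 5
After step 3: p = 5
After step 4: p = 4
After step 5: p = 4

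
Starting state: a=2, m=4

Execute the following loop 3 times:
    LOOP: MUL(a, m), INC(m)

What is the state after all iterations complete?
a=240, m=7

Iteration trace:
Start: a=2, m=4
After iteration 1: a=8, m=5
After iteration 2: a=40, m=6
After iteration 3: a=240, m=7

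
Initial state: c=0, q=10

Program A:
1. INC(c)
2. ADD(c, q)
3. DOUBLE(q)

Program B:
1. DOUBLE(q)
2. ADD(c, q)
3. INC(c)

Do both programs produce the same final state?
No

Program A final state: c=11, q=20
Program B final state: c=21, q=20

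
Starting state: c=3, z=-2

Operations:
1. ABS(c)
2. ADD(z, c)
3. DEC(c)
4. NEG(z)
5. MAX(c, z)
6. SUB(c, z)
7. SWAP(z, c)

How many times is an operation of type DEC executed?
1

Counting DEC operations:
Step 3: DEC(c) ← DEC
Total: 1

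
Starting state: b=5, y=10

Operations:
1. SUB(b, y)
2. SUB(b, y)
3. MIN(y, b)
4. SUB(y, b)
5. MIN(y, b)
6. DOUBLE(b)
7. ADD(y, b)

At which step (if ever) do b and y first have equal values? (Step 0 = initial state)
Step 3

b and y first become equal after step 3.

Comparing values at each step:
Initial: b=5, y=10
After step 1: b=-5, y=10
After step 2: b=-15, y=10
After step 3: b=-15, y=-15 ← equal!
After step 4: b=-15, y=0
After step 5: b=-15, y=-15 ← equal!
After step 6: b=-30, y=-15
After step 7: b=-30, y=-45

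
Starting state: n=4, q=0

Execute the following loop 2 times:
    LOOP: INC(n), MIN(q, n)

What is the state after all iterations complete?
n=6, q=0

Iteration trace:
Start: n=4, q=0
After iteration 1: n=5, q=0
After iteration 2: n=6, q=0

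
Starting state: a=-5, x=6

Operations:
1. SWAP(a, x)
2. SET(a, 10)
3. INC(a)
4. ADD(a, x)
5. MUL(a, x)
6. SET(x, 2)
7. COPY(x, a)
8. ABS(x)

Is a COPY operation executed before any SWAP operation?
No

First COPY: step 7
First SWAP: step 1
Since 7 > 1, SWAP comes first.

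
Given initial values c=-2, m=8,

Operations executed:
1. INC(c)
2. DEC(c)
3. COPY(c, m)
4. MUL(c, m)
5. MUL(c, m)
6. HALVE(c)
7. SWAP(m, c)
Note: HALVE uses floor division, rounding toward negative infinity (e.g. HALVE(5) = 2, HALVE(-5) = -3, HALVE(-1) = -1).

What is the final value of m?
m = 256

Tracing execution:
Step 1: INC(c) → m = 8
Step 2: DEC(c) → m = 8
Step 3: COPY(c, m) → m = 8
Step 4: MUL(c, m) → m = 8
Step 5: MUL(c, m) → m = 8
Step 6: HALVE(c) → m = 8
Step 7: SWAP(m, c) → m = 256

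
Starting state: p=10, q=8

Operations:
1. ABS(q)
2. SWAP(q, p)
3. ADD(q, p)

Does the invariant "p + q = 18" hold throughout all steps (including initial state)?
No, violated after step 3

The invariant is violated after step 3.

State at each step:
Initial: p=10, q=8
After step 1: p=10, q=8
After step 2: p=8, q=10
After step 3: p=8, q=18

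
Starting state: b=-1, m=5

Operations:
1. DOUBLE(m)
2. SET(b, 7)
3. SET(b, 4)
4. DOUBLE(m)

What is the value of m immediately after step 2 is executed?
m = 10

Tracing m through execution:
Initial: m = 5
After step 1 (DOUBLE(m)): m = 10
After step 2 (SET(b, 7)): m = 10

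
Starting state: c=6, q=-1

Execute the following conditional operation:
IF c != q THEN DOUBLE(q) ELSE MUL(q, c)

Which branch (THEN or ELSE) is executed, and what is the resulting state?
Branch: THEN, Final state: c=6, q=-2

Evaluating condition: c != q
c = 6, q = -1
Condition is True, so THEN branch executes
After DOUBLE(q): c=6, q=-2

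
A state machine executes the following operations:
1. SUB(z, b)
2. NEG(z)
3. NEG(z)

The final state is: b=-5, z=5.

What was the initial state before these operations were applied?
b=-5, z=0

Working backwards:
Final state: b=-5, z=5
Before step 3 (NEG(z)): b=-5, z=-5
Before step 2 (NEG(z)): b=-5, z=5
Before step 1 (SUB(z, b)): b=-5, z=0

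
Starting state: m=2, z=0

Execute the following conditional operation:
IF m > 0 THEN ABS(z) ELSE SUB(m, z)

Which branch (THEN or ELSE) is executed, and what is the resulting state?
Branch: THEN, Final state: m=2, z=0

Evaluating condition: m > 0
m = 2
Condition is True, so THEN branch executes
After ABS(z): m=2, z=0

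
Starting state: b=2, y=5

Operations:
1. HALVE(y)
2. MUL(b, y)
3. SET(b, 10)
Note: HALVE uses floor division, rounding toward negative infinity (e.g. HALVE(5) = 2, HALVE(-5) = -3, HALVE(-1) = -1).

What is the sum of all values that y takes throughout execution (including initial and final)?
11

Values of y at each step:
Initial: y = 5
After step 1: y = 2
After step 2: y = 2
After step 3: y = 2
Sum = 5 + 2 + 2 + 2 = 11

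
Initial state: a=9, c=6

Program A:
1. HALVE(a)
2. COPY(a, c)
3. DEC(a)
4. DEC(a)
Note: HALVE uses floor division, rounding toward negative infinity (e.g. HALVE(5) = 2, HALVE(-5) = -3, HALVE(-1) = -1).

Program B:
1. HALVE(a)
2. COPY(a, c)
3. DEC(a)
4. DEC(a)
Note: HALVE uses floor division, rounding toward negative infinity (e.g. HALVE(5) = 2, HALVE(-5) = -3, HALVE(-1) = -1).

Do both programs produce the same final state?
Yes

Program A final state: a=4, c=6
Program B final state: a=4, c=6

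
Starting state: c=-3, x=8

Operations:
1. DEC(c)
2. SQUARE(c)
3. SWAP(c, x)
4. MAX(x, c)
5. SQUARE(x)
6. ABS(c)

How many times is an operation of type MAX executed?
1

Counting MAX operations:
Step 4: MAX(x, c) ← MAX
Total: 1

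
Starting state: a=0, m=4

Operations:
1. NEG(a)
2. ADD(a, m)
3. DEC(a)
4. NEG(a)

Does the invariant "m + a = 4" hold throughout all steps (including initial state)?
No, violated after step 2

The invariant is violated after step 2.

State at each step:
Initial: a=0, m=4
After step 1: a=0, m=4
After step 2: a=4, m=4
After step 3: a=3, m=4
After step 4: a=-3, m=4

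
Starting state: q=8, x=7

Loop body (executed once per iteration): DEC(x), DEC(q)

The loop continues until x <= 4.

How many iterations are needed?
3

Tracing iterations:
Initial: q=8, x=7
After iteration 1: q=7, x=6
After iteration 2: q=6, x=5
After iteration 3: q=5, x=4
x <= 4 now holds, so the loop exits after 3 iterations.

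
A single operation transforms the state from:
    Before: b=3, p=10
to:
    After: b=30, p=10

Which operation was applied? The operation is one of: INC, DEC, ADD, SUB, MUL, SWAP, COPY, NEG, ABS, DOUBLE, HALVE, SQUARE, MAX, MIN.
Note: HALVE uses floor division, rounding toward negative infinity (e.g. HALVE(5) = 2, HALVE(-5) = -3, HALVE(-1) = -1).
MUL(b, p)

Analyzing the change:
Before: b=3, p=10
After: b=30, p=10
Variable b changed from 3 to 30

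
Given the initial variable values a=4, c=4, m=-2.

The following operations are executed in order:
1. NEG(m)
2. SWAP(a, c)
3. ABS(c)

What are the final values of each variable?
{a: 4, c: 4, m: 2}

Step-by-step execution:
Initial: a=4, c=4, m=-2
After step 1 (NEG(m)): a=4, c=4, m=2
After step 2 (SWAP(a, c)): a=4, c=4, m=2
After step 3 (ABS(c)): a=4, c=4, m=2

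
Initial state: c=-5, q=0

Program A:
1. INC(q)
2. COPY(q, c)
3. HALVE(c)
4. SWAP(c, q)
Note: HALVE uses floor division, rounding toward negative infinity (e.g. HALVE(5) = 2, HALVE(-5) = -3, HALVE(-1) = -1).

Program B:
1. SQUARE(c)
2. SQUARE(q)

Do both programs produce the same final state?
No

Program A final state: c=-5, q=-3
Program B final state: c=25, q=0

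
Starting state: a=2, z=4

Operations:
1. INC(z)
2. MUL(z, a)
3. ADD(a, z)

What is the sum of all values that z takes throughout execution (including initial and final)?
29

Values of z at each step:
Initial: z = 4
After step 1: z = 5
After step 2: z = 10
After step 3: z = 10
Sum = 4 + 5 + 10 + 10 = 29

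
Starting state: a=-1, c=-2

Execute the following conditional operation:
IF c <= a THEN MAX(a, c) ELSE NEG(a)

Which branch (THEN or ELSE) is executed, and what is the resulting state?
Branch: THEN, Final state: a=-1, c=-2

Evaluating condition: c <= a
c = -2, a = -1
Condition is True, so THEN branch executes
After MAX(a, c): a=-1, c=-2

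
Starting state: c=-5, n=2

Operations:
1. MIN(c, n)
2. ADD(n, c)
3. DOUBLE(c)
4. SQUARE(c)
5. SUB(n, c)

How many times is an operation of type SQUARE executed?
1

Counting SQUARE operations:
Step 4: SQUARE(c) ← SQUARE
Total: 1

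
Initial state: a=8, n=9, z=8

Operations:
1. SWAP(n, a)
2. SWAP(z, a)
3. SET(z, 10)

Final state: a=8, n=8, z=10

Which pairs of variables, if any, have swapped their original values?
None

Comparing initial and final values:
n: 9 → 8
z: 8 → 10
a: 8 → 8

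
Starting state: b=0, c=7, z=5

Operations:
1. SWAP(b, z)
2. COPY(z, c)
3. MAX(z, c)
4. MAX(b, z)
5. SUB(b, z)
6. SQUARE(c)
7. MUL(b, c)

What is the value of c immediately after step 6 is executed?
c = 49

Tracing c through execution:
Initial: c = 7
After step 1 (SWAP(b, z)): c = 7
After step 2 (COPY(z, c)): c = 7
After step 3 (MAX(z, c)): c = 7
After step 4 (MAX(b, z)): c = 7
After step 5 (SUB(b, z)): c = 7
After step 6 (SQUARE(c)): c = 49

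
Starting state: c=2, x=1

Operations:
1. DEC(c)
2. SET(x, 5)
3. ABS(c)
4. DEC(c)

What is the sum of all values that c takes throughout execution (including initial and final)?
5

Values of c at each step:
Initial: c = 2
After step 1: c = 1
After step 2: c = 1
After step 3: c = 1
After step 4: c = 0
Sum = 2 + 1 + 1 + 1 + 0 = 5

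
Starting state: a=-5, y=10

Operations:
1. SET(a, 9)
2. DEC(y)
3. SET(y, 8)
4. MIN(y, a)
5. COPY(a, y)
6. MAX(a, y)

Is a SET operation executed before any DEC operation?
Yes

First SET: step 1
First DEC: step 2
Since 1 < 2, SET comes first.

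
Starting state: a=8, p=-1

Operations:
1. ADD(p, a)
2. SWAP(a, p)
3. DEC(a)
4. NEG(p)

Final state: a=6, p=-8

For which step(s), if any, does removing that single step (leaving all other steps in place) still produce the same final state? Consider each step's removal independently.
None - removing any single step changes the final result

Testing removal of each single step:
Without step 1: final = a=-2, p=-8 (different)
Without step 2: final = a=7, p=-7 (different)
Without step 3: final = a=7, p=-8 (different)
Without step 4: final = a=6, p=8 (different)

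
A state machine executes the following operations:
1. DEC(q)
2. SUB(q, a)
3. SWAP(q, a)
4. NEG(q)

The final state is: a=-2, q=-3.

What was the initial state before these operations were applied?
a=3, q=2

Working backwards:
Final state: a=-2, q=-3
Before step 4 (NEG(q)): a=-2, q=3
Before step 3 (SWAP(q, a)): a=3, q=-2
Before step 2 (SUB(q, a)): a=3, q=1
Before step 1 (DEC(q)): a=3, q=2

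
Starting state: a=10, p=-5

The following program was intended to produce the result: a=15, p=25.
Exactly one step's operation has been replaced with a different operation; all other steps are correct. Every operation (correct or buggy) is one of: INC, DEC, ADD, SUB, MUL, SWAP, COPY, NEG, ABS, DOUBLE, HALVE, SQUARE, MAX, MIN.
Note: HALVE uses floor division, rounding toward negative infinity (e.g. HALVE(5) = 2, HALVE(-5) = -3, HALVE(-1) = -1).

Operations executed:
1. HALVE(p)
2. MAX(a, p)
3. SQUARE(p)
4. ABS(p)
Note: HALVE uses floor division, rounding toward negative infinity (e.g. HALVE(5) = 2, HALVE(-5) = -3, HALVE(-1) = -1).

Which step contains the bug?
Step 1

Trace with buggy code:
Initial: a=10, p=-5
After step 1: a=10, p=-3
After step 2: a=10, p=-3
After step 3: a=10, p=9
After step 4: a=10, p=9
Actual final a=10, p=9 ≠ expected a=15, p=25.
Step 1 is the only position where a single-operation replacement can produce the expected result.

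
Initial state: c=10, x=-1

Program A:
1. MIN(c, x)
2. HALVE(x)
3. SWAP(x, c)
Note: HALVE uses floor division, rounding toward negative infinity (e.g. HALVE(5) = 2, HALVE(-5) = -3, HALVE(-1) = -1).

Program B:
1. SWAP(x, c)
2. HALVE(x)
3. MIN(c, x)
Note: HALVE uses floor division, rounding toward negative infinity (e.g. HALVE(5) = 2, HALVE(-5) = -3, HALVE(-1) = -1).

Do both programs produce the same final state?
No

Program A final state: c=-1, x=-1
Program B final state: c=-1, x=5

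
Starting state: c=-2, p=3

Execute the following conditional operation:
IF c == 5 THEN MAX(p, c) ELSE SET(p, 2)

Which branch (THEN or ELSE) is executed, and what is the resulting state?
Branch: ELSE, Final state: c=-2, p=2

Evaluating condition: c == 5
c = -2
Condition is False, so ELSE branch executes
After SET(p, 2): c=-2, p=2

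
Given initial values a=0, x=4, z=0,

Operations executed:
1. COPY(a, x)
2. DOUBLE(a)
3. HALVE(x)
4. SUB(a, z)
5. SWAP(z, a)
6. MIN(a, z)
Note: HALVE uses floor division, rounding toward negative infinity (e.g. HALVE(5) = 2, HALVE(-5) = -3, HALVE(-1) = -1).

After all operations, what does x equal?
x = 2

Tracing execution:
Step 1: COPY(a, x) → x = 4
Step 2: DOUBLE(a) → x = 4
Step 3: HALVE(x) → x = 2
Step 4: SUB(a, z) → x = 2
Step 5: SWAP(z, a) → x = 2
Step 6: MIN(a, z) → x = 2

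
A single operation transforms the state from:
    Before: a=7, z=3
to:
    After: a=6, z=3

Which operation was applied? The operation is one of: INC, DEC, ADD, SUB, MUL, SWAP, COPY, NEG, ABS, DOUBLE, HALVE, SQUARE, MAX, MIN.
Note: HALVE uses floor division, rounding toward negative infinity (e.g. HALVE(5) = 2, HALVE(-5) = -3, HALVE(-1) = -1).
DEC(a)

Analyzing the change:
Before: a=7, z=3
After: a=6, z=3
Variable a changed from 7 to 6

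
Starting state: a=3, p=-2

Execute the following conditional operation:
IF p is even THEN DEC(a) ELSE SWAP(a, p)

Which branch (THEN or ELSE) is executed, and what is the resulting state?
Branch: THEN, Final state: a=2, p=-2

Evaluating condition: p is even
Condition is True, so THEN branch executes
After DEC(a): a=2, p=-2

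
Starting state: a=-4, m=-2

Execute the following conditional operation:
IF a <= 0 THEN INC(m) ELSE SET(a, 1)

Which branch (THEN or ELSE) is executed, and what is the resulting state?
Branch: THEN, Final state: a=-4, m=-1

Evaluating condition: a <= 0
a = -4
Condition is True, so THEN branch executes
After INC(m): a=-4, m=-1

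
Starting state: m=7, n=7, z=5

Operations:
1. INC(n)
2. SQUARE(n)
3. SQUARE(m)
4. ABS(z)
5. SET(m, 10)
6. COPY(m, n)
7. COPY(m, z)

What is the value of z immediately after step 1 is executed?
z = 5

Tracing z through execution:
Initial: z = 5
After step 1 (INC(n)): z = 5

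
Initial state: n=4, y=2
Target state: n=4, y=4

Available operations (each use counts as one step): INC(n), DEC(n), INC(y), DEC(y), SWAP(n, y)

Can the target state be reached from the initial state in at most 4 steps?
Yes

Path (2 steps): INC(y) → INC(y)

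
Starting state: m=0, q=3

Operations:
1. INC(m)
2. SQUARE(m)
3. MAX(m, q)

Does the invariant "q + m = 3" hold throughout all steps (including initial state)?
No, violated after step 1

The invariant is violated after step 1.

State at each step:
Initial: m=0, q=3
After step 1: m=1, q=3
After step 2: m=1, q=3
After step 3: m=3, q=3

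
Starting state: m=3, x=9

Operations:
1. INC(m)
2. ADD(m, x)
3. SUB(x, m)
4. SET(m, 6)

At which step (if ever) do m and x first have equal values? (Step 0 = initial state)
Never

m and x never become equal during execution.

Comparing values at each step:
Initial: m=3, x=9
After step 1: m=4, x=9
After step 2: m=13, x=9
After step 3: m=13, x=-4
After step 4: m=6, x=-4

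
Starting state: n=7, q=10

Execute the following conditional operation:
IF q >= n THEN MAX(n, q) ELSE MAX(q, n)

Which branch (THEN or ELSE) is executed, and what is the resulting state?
Branch: THEN, Final state: n=10, q=10

Evaluating condition: q >= n
q = 10, n = 7
Condition is True, so THEN branch executes
After MAX(n, q): n=10, q=10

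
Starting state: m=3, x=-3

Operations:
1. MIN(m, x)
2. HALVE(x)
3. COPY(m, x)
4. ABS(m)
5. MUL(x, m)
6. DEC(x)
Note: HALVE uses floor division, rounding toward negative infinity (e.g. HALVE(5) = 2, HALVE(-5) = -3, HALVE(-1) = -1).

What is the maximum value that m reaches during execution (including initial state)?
3

Values of m at each step:
Initial: m = 3 ← maximum
After step 1: m = -3
After step 2: m = -3
After step 3: m = -2
After step 4: m = 2
After step 5: m = 2
After step 6: m = 2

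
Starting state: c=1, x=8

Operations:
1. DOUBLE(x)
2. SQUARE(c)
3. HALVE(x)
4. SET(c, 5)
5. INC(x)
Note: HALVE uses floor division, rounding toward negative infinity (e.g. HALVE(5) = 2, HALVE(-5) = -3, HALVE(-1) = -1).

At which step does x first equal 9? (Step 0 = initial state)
Step 5

Tracing x:
Initial: x = 8
After step 1: x = 16
After step 2: x = 16
After step 3: x = 8
After step 4: x = 8
After step 5: x = 9 ← first occurrence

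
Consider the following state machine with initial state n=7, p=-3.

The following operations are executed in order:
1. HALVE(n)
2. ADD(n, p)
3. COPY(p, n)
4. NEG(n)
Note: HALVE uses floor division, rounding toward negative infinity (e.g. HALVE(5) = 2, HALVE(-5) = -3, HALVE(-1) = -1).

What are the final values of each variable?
{n: 0, p: 0}

Step-by-step execution:
Initial: n=7, p=-3
After step 1 (HALVE(n)): n=3, p=-3
After step 2 (ADD(n, p)): n=0, p=-3
After step 3 (COPY(p, n)): n=0, p=0
After step 4 (NEG(n)): n=0, p=0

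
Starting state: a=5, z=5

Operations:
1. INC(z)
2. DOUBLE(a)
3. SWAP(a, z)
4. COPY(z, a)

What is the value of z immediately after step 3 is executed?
z = 10

Tracing z through execution:
Initial: z = 5
After step 1 (INC(z)): z = 6
After step 2 (DOUBLE(a)): z = 6
After step 3 (SWAP(a, z)): z = 10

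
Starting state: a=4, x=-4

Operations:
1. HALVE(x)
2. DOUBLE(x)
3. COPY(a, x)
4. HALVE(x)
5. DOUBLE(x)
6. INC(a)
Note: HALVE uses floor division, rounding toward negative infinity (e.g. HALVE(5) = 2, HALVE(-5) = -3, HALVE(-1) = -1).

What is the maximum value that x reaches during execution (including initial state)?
-2

Values of x at each step:
Initial: x = -4
After step 1: x = -2 ← maximum
After step 2: x = -4
After step 3: x = -4
After step 4: x = -2
After step 5: x = -4
After step 6: x = -4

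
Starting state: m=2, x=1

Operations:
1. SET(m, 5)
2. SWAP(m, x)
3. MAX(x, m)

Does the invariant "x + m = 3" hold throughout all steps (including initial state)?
No, violated after step 1

The invariant is violated after step 1.

State at each step:
Initial: m=2, x=1
After step 1: m=5, x=1
After step 2: m=1, x=5
After step 3: m=1, x=5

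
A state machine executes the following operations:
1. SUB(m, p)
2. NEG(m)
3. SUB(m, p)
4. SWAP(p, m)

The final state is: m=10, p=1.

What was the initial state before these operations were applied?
m=-1, p=10

Working backwards:
Final state: m=10, p=1
Before step 4 (SWAP(p, m)): m=1, p=10
Before step 3 (SUB(m, p)): m=11, p=10
Before step 2 (NEG(m)): m=-11, p=10
Before step 1 (SUB(m, p)): m=-1, p=10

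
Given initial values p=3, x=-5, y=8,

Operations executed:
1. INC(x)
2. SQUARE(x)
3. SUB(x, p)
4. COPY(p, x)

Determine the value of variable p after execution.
p = 13

Tracing execution:
Step 1: INC(x) → p = 3
Step 2: SQUARE(x) → p = 3
Step 3: SUB(x, p) → p = 3
Step 4: COPY(p, x) → p = 13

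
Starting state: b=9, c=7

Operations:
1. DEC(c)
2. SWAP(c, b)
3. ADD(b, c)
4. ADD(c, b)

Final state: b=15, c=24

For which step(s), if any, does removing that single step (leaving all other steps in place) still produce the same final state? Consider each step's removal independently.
None - removing any single step changes the final result

Testing removal of each single step:
Without step 1: final = b=16, c=25 (different)
Without step 2: final = b=15, c=21 (different)
Without step 3: final = b=6, c=15 (different)
Without step 4: final = b=15, c=9 (different)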